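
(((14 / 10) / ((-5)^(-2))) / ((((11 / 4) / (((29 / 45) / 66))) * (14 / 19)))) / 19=29 / 3267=0.01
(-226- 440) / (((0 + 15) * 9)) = -74 / 15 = -4.93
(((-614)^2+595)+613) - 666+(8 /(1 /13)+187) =377829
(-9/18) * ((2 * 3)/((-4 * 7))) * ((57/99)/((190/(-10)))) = -1/308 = -0.00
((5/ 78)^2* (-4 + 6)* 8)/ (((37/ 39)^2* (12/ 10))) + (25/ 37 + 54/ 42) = 58138/ 28749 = 2.02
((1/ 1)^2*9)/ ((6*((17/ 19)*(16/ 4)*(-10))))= -57/ 1360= -0.04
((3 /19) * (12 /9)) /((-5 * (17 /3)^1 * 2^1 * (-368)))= 3 /297160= 0.00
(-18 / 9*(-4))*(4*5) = 160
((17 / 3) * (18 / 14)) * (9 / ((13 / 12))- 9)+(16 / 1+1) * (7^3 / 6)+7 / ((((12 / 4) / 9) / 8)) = 619595 / 546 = 1134.79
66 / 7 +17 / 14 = 149 / 14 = 10.64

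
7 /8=0.88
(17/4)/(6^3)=17/864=0.02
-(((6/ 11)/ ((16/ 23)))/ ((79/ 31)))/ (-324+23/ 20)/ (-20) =-2139/ 44889064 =-0.00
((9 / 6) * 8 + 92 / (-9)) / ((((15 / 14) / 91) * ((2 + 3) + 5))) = 10192 / 675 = 15.10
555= 555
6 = 6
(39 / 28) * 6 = 117 / 14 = 8.36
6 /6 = 1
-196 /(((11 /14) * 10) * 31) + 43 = 71943 /1705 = 42.20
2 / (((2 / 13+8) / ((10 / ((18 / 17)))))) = 1105 / 477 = 2.32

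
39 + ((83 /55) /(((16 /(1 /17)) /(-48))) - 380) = -319084 /935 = -341.27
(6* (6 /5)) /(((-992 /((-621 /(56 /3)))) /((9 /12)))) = 0.18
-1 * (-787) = 787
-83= -83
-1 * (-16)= 16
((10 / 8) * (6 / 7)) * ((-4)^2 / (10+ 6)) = 15 / 14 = 1.07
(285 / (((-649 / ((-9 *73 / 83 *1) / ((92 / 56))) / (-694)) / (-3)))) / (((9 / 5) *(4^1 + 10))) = 216580050 / 1238941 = 174.81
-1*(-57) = 57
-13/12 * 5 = -5.42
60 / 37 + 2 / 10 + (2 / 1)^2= 1077 / 185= 5.82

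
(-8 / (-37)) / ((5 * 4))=2 / 185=0.01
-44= -44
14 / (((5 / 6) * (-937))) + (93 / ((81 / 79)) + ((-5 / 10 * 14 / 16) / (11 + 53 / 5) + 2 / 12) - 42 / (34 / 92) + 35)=1676997161 / 137626560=12.19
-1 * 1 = -1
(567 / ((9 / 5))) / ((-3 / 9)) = -945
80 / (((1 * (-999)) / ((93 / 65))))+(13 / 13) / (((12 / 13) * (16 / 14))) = 115441 / 138528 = 0.83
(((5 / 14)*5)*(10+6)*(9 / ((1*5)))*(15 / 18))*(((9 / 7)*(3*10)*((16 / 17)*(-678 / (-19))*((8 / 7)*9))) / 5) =12653107200 / 110789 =114209.06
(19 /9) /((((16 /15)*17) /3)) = 95 /272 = 0.35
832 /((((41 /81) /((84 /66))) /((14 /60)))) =1100736 /2255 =488.13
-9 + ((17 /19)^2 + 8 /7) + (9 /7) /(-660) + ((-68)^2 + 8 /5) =366804563 /79420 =4618.54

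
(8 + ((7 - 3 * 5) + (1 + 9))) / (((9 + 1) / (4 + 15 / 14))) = 71 / 14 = 5.07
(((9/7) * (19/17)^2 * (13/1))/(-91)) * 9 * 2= -58482/14161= -4.13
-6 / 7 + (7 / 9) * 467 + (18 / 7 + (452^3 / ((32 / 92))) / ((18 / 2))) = 1858474327 / 63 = 29499592.49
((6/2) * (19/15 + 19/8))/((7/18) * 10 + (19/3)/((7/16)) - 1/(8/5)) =27531/44705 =0.62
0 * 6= 0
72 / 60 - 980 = -4894 / 5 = -978.80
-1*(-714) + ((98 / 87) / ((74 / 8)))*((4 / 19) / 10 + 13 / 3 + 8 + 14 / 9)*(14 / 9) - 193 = 12970545589 / 24770205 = 523.63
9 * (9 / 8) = 81 / 8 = 10.12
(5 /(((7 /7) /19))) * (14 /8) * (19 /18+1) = 24605 /72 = 341.74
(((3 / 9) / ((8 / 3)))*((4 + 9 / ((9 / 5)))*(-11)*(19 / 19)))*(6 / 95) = -297 / 380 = -0.78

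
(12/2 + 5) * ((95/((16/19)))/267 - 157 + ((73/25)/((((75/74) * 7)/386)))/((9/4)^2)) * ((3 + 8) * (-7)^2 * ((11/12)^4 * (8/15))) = -2350378997684804779/8408577600000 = -279521.59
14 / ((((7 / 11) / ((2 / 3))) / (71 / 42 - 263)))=-241450 / 63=-3832.54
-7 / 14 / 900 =-1 / 1800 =-0.00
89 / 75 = 1.19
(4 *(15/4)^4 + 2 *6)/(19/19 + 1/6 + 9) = 154179/1952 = 78.99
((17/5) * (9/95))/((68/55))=99/380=0.26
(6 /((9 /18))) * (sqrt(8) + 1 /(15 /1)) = 4 /5 + 24 * sqrt(2) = 34.74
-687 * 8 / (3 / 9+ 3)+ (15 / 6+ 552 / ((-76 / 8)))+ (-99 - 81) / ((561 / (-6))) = -60489119 / 35530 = -1702.48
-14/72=-7/36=-0.19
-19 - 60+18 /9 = -77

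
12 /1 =12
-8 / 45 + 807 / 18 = 4019 / 90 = 44.66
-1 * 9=-9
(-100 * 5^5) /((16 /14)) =-546875 /2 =-273437.50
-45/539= -0.08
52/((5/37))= 1924/5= 384.80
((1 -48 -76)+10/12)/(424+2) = -0.29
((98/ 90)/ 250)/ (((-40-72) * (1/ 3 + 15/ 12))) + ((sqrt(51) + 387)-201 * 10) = -462555007/ 285000 + sqrt(51) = -1615.86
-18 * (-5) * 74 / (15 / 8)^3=75776 / 75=1010.35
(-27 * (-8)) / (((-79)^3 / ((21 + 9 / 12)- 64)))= 9126 / 493039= 0.02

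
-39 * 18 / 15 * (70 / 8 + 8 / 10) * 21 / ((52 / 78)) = -1407861 / 100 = -14078.61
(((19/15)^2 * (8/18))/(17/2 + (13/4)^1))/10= 2888/475875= 0.01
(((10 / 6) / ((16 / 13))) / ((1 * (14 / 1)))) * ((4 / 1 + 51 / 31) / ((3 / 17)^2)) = 17.53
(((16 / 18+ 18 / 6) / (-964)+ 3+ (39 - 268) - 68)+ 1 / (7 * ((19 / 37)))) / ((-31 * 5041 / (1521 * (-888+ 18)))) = -24916629721425 / 10017908726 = -2487.21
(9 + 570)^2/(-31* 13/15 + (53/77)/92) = -35622708660/2854057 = -12481.43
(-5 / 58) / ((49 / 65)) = -325 / 2842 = -0.11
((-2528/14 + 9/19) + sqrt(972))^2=590939917/17689 - 862308 * sqrt(3)/133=22177.41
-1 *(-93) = 93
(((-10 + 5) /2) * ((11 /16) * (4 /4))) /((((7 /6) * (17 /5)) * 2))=-825 /3808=-0.22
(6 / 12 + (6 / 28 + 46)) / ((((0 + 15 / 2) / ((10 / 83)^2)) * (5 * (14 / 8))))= 0.01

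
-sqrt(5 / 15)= -0.58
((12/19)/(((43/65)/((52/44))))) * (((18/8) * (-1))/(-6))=7605/17974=0.42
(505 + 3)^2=258064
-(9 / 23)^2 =-81 / 529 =-0.15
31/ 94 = 0.33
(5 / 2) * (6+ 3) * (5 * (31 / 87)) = 2325 / 58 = 40.09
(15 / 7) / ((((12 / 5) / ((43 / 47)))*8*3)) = 1075 / 31584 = 0.03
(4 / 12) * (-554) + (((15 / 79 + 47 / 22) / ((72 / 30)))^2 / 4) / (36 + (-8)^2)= -1285183098119 / 6959563776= -184.66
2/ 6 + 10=31/ 3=10.33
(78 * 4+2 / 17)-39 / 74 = 391981 / 1258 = 311.59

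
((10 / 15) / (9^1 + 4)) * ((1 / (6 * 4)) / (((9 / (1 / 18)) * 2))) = 1 / 151632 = 0.00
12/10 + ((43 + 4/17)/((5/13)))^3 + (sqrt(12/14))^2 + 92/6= 732785179393/515865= 1420497.96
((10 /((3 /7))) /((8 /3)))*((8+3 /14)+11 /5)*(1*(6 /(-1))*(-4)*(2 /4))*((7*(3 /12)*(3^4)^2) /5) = 100442349 /40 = 2511058.72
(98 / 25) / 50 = 49 / 625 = 0.08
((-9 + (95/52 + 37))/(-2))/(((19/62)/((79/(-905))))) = 3798399/894140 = 4.25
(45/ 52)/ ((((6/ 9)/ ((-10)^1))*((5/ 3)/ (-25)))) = 194.71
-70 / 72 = -35 / 36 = -0.97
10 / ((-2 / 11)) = -55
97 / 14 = 6.93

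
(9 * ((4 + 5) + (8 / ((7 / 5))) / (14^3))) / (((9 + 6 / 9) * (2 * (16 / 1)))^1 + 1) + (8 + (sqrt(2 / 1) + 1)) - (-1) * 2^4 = sqrt(2) + 56466853 / 2235331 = 26.68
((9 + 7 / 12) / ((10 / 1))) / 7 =23 / 168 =0.14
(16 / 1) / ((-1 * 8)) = -2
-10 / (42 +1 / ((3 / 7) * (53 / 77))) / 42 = -0.01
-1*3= -3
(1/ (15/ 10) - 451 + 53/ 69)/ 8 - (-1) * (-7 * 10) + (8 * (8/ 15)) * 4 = -75299/ 690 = -109.13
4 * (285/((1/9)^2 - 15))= -76.06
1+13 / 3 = 16 / 3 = 5.33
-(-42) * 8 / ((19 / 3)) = 1008 / 19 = 53.05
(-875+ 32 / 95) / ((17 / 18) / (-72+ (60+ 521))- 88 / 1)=761298066 / 76592705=9.94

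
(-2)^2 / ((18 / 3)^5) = 0.00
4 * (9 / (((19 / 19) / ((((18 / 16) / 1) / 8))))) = 81 / 16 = 5.06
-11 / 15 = -0.73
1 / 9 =0.11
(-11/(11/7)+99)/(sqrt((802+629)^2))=92/1431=0.06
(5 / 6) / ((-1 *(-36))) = 5 / 216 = 0.02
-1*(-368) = 368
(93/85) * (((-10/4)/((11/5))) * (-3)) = 1395/374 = 3.73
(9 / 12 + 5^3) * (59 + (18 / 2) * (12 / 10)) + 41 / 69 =12113563 / 1380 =8777.94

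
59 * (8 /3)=472 /3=157.33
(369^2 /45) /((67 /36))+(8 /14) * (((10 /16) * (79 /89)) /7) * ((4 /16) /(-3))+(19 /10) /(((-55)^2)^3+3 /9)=147930068131276772932 /90989137601935545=1625.80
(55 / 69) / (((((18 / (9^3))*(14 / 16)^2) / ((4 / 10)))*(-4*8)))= -594 / 1127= -0.53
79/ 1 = 79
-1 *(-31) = 31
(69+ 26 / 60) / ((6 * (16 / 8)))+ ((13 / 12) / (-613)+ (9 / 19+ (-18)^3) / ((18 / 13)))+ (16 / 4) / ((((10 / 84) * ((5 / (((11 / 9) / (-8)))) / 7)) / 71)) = -98871713677 / 20964600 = -4716.13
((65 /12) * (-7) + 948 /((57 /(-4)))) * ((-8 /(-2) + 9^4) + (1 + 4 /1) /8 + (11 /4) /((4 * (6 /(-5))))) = -15008024185 /21888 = -685673.62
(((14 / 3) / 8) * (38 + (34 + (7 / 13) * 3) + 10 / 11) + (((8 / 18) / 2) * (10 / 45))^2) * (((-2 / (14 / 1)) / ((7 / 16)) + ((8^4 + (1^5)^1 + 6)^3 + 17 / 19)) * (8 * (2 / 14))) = 6994700495843094818260 / 2038133097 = 3431915465255.36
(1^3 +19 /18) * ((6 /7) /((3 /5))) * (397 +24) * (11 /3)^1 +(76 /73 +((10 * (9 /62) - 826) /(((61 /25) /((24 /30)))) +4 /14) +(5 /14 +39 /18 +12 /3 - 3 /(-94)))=10473350617801 /2452471938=4270.53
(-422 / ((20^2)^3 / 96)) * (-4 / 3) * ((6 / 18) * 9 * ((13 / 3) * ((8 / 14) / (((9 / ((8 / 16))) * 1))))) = 0.00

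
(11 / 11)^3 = 1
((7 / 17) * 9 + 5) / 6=74 / 51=1.45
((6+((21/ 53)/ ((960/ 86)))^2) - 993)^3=-357540224419401194214754817502599/ 371856274163236864000000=-961501120.89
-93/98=-0.95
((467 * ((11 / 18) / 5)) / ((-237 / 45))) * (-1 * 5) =25685 / 474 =54.19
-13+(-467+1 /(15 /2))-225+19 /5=-10516 /15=-701.07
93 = 93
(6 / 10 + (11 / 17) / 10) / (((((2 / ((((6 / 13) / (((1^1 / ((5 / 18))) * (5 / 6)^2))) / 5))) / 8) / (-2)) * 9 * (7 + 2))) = -1808 / 745875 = -0.00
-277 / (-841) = 0.33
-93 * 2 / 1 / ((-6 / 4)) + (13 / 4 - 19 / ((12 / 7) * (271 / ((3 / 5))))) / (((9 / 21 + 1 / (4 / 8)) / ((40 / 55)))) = 31664488 / 253385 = 124.97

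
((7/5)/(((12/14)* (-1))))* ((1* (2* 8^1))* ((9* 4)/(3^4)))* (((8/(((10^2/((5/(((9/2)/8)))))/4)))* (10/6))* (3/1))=-200704/1215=-165.19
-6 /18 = -1 /3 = -0.33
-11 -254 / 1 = -265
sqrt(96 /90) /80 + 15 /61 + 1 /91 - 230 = -1275304 /5551 + sqrt(15) /300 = -229.73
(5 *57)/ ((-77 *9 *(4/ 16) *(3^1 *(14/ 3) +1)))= -76/ 693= -0.11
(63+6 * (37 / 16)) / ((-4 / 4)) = -615 / 8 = -76.88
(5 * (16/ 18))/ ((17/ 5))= 200/ 153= 1.31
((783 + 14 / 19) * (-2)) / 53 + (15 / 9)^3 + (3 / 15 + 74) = 6695924 / 135945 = 49.25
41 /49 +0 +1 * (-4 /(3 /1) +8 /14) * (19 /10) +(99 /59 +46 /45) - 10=-1029142 /130095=-7.91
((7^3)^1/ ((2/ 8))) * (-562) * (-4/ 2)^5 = 24674048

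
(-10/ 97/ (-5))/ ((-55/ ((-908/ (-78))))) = -908/ 208065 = -0.00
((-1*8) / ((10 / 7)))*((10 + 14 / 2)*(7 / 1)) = -3332 / 5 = -666.40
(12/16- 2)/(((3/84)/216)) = -7560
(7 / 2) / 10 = 7 / 20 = 0.35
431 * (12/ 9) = 1724/ 3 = 574.67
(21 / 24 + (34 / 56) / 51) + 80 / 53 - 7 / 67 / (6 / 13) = 1294535 / 596568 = 2.17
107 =107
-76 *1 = -76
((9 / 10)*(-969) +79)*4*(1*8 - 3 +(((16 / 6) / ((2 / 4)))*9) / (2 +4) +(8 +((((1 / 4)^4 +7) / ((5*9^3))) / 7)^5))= -282896057121863281432992509176571554669 / 4246387849995846338538897408000000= -66620.40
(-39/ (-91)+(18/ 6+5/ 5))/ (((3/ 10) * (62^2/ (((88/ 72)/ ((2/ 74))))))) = 0.17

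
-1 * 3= -3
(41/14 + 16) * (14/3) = 88.33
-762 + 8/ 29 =-22090/ 29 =-761.72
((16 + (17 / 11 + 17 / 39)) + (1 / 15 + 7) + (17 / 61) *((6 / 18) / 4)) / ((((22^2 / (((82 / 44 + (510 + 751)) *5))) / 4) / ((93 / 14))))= 1614491550693 / 185765008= 8691.04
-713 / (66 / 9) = -2139 / 22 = -97.23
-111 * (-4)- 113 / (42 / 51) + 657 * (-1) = -4903 / 14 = -350.21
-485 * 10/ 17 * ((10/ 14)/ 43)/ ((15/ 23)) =-111550/ 15351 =-7.27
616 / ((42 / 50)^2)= 55000 / 63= 873.02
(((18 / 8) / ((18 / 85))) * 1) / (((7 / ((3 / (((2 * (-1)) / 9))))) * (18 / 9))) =-10.25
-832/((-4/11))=2288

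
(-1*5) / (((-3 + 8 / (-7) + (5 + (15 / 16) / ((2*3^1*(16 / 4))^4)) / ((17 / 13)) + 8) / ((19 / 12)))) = -1666990080 / 1617297863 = -1.03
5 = 5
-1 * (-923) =923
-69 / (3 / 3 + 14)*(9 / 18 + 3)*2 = -161 / 5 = -32.20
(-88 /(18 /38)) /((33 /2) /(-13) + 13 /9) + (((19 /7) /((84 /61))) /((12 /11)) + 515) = -157228283 /289296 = -543.49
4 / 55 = 0.07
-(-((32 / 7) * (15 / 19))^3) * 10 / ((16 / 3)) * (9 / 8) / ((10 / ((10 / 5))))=46656000 / 2352637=19.83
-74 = -74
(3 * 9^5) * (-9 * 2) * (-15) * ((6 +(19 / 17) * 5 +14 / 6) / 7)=11319693300 / 119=95123473.11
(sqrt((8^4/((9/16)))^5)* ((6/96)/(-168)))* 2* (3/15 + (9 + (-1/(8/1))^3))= -263368736768/8505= -30966341.77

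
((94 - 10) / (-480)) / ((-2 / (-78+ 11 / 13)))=-7021 / 1040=-6.75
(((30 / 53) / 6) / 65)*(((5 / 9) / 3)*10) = 50 / 18603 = 0.00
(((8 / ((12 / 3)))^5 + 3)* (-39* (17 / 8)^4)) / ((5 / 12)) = -68403699 / 1024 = -66800.49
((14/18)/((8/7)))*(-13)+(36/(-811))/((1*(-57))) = -9814669/1109448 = -8.85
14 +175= 189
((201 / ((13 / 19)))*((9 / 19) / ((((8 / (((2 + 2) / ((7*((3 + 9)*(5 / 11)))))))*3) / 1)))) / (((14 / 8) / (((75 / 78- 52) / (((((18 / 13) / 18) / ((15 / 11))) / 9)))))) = -7201629 / 2548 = -2826.39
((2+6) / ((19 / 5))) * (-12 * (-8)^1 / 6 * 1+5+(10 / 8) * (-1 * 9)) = 390 / 19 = 20.53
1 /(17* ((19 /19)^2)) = 1 /17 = 0.06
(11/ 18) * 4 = 22/ 9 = 2.44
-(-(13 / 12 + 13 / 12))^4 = -28561 / 1296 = -22.04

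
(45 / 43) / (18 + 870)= 15 / 12728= 0.00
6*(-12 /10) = -36 /5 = -7.20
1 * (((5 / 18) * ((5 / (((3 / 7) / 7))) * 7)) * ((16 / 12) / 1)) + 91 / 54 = 34573 / 162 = 213.41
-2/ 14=-1/ 7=-0.14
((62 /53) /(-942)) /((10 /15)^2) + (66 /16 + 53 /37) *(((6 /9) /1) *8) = 109494037 /3694524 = 29.64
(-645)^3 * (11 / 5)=-590339475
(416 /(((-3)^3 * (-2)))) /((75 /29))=6032 /2025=2.98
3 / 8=0.38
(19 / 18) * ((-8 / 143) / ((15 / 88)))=-608 / 1755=-0.35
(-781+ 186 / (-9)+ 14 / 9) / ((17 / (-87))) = 208829 / 51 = 4094.69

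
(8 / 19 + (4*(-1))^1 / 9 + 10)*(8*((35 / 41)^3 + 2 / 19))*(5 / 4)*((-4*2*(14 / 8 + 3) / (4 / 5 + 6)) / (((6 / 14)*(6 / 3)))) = -94786340950 / 200353347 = -473.10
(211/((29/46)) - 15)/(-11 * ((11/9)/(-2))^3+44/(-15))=-270342360/357599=-755.99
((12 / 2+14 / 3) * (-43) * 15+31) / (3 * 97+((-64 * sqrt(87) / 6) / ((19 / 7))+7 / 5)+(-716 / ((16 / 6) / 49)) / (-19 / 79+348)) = -142518517941934285470 / 5187389144119254187- 2200092587403177600 * sqrt(87) / 5187389144119254187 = -31.43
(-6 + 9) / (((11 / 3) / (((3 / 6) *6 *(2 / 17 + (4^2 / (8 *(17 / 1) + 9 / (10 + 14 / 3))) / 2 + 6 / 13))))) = 22874400 / 14612741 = 1.57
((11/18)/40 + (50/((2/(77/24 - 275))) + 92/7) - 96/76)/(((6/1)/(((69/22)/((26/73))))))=-1090561183973/109549440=-9954.97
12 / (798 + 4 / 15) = 90 / 5987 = 0.02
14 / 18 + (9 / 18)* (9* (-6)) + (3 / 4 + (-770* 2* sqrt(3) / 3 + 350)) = 11683 / 36 -1540* sqrt(3) / 3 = -564.59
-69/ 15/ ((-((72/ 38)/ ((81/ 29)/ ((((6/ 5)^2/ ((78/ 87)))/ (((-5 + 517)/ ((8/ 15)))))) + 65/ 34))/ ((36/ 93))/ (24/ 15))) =16707616484/ 6648105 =2513.14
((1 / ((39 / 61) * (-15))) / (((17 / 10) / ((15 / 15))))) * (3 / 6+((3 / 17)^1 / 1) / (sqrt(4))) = -1220 / 33813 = -0.04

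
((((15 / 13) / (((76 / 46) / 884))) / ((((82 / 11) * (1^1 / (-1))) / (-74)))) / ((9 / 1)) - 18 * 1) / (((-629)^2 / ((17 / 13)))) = 1549304 / 707057013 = 0.00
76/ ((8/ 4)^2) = 19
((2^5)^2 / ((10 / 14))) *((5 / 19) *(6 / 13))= 174.12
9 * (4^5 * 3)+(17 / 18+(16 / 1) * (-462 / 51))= 8416225 / 306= 27504.00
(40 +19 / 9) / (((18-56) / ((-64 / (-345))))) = -12128 / 58995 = -0.21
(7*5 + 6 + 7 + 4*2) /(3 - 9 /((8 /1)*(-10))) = 4480 /249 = 17.99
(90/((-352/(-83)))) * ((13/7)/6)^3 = 0.63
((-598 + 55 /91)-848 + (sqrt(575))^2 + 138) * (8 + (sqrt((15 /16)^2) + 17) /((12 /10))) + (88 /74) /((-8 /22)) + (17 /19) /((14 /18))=-4301307357 /255892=-16809.07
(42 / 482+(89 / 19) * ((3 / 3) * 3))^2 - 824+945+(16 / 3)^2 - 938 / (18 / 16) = -30469612225 / 62901723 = -484.40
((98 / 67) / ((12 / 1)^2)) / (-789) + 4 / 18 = 0.22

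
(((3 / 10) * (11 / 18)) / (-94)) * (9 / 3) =-11 / 1880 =-0.01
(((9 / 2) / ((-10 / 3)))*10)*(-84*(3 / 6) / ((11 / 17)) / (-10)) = -87.63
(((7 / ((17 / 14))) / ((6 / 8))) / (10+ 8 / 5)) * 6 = 3.98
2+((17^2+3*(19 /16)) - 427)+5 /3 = -6277 /48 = -130.77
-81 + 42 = -39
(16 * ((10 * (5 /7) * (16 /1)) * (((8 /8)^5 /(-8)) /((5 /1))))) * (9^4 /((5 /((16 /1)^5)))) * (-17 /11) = 7485121363968 /77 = 97209368363.22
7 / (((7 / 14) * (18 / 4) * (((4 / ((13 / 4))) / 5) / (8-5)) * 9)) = 455 / 108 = 4.21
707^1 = 707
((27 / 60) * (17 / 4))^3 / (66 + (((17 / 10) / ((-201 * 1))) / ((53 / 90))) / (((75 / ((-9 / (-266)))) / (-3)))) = 563839310097 / 5319797278720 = 0.11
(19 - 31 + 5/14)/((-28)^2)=-163/10976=-0.01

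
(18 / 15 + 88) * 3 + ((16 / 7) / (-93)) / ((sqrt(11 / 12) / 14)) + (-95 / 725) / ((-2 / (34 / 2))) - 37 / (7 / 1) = 534759 / 2030 - 64 * sqrt(33) / 1023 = 263.07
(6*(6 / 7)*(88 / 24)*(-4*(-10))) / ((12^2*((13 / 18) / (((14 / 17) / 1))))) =1320 / 221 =5.97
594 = 594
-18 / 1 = -18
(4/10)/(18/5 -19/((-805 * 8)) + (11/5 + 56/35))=2576/47675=0.05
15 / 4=3.75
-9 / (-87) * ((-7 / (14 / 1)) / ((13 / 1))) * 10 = -15 / 377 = -0.04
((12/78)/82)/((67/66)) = 0.00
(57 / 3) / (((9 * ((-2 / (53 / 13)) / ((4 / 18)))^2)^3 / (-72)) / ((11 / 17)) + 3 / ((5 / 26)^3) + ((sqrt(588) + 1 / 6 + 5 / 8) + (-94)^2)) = 18925655886961341437135314952848500 / 7418425663981112054858353425392131081 - 35576232957915723029869258500000 * sqrt(3) / 7418425663981112054858353425392131081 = 0.00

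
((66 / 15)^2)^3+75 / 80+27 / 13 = 23592816907 / 3250000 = 7259.33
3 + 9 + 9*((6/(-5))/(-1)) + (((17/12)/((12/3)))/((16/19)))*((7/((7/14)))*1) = 55081/1920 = 28.69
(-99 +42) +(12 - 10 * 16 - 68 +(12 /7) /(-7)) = -13389 /49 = -273.24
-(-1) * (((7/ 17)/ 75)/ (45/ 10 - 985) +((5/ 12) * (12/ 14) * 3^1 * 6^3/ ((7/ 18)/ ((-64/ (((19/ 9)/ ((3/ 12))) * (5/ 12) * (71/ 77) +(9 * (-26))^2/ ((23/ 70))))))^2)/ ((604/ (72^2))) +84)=33170231720183066523021785054/ 394874631581473619912258475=84.00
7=7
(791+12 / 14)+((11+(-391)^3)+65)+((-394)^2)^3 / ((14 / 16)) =4275326353692118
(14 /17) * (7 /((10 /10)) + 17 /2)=217 /17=12.76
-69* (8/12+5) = -391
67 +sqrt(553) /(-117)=67 - sqrt(553) /117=66.80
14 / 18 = 7 / 9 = 0.78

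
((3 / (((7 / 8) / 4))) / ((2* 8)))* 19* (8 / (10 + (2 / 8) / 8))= 9728 / 749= 12.99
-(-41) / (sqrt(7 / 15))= 41 * sqrt(105) / 7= 60.02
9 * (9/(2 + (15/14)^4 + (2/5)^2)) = 2881200/123707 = 23.29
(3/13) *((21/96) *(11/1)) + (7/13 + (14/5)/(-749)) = 18661/17120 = 1.09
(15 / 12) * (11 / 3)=55 / 12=4.58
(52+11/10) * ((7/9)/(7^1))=59/10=5.90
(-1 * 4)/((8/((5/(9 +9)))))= -5/36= -0.14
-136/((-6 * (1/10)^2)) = 6800/3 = 2266.67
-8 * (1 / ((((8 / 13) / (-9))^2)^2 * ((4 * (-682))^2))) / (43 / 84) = -3935163141 / 40960679936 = -0.10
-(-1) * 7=7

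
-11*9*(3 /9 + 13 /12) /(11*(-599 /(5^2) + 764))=-425 /24668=-0.02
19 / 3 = 6.33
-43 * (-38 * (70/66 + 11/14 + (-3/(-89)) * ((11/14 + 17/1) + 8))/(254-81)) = 91222952/3556707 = 25.65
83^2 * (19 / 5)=130891 / 5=26178.20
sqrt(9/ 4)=3/ 2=1.50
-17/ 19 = -0.89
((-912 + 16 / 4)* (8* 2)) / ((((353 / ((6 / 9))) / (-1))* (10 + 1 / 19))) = 552064 / 202269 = 2.73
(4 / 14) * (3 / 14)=3 / 49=0.06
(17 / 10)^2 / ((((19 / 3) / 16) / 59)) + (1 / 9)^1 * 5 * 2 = 431.87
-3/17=-0.18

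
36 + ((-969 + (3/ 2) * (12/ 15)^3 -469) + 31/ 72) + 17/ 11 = -138526343/ 99000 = -1399.26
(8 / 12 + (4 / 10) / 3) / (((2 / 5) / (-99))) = -198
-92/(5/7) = -644/5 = -128.80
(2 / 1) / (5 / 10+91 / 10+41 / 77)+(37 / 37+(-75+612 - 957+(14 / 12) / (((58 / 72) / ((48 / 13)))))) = -608058957 / 1470677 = -413.46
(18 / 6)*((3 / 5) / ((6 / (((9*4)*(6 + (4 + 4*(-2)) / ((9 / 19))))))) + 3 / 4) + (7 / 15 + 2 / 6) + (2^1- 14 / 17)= -7539 / 340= -22.17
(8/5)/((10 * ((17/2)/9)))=72/425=0.17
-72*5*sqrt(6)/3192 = -15*sqrt(6)/133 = -0.28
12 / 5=2.40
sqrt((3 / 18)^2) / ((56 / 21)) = 1 / 16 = 0.06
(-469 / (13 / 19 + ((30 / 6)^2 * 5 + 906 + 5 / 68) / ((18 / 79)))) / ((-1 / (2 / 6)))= 1211896 / 35085175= 0.03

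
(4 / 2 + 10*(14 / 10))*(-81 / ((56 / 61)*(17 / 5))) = -49410 / 119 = -415.21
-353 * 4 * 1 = -1412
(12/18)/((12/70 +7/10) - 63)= -140/13047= -0.01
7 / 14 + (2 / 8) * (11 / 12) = 0.73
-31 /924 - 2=-1879 /924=-2.03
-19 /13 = -1.46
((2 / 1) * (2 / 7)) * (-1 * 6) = -24 / 7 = -3.43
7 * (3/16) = 21/16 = 1.31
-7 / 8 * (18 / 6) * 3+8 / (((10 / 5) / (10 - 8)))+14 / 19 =0.86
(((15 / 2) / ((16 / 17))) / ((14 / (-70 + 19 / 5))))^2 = 284968161 / 200704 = 1419.84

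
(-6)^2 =36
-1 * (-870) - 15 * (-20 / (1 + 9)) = 900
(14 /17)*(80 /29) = 1120 /493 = 2.27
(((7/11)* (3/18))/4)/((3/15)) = 35/264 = 0.13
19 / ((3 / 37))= 703 / 3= 234.33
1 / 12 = 0.08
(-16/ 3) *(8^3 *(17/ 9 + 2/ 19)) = -2793472/ 513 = -5445.36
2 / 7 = 0.29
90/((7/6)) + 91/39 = 1669/21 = 79.48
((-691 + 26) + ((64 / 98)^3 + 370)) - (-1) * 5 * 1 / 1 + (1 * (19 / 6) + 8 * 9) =-151452953 / 705894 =-214.55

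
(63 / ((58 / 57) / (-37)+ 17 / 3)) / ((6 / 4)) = 12654 / 1699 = 7.45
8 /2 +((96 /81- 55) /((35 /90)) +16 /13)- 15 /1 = -40445 /273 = -148.15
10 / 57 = 0.18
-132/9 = -44/3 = -14.67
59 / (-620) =-59 / 620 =-0.10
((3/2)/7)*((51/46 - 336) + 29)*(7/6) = -14071/184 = -76.47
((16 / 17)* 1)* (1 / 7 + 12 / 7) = 208 / 119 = 1.75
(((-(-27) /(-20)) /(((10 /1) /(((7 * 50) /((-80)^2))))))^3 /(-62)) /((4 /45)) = 60761421 /832149913600000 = 0.00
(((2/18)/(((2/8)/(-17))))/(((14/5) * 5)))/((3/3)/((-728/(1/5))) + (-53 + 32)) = 17680/687969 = 0.03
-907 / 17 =-53.35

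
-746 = -746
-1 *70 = -70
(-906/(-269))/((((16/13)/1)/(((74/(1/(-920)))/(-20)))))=5011539/538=9315.13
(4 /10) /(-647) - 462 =-1494572 /3235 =-462.00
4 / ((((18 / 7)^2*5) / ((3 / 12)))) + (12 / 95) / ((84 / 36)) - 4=-843659 / 215460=-3.92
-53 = -53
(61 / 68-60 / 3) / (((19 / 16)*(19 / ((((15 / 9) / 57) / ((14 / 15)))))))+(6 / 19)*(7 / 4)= 858839 / 1632442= 0.53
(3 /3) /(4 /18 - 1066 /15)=-45 /3188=-0.01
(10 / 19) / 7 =10 / 133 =0.08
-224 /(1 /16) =-3584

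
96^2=9216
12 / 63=4 / 21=0.19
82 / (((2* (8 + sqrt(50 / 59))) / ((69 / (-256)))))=-2419 / 1728 + 205* sqrt(118) / 13824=-1.24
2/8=1/4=0.25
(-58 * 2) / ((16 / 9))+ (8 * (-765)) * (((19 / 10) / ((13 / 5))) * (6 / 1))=-1398753 / 52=-26899.10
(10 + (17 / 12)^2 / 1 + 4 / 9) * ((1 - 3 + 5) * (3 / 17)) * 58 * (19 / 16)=987943 / 2176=454.02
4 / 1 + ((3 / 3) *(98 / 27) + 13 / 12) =941 / 108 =8.71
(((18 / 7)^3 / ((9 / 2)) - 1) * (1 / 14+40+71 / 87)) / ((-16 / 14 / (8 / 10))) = -47460353 / 596820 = -79.52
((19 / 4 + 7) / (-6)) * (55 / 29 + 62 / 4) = -34.07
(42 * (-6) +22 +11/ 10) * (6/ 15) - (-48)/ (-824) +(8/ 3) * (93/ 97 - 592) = -1249670447/ 749325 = -1667.73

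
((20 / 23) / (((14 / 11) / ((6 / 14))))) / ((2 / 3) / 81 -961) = -80190 / 263178167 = -0.00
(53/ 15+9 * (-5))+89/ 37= -21679/ 555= -39.06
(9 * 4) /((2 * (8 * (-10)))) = -9 /40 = -0.22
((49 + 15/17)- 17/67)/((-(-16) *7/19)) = 1074013/127568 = 8.42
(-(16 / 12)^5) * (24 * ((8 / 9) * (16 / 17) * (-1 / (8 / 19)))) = 2490368 / 12393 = 200.95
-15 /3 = -5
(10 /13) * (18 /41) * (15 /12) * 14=3150 /533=5.91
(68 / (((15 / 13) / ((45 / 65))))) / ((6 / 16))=544 / 5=108.80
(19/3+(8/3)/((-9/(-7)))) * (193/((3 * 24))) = 43811/1944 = 22.54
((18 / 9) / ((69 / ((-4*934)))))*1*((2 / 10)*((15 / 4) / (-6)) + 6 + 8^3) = -1289854 / 23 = -56080.61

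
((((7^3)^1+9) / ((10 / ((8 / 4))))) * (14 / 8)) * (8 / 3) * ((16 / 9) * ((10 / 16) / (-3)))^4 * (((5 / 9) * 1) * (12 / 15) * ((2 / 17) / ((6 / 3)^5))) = 2464000 / 243931419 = 0.01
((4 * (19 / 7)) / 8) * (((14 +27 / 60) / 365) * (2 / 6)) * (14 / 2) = 5491 / 43800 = 0.13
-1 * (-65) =65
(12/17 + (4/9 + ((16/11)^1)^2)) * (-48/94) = -483712/290037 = -1.67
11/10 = 1.10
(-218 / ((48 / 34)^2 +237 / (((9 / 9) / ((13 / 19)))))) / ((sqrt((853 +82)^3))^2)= -4142 / 2549364291375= -0.00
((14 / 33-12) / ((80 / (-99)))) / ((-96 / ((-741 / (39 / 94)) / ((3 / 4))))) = 170563 / 480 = 355.34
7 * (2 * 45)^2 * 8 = 453600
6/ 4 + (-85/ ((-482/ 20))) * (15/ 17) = 2223/ 482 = 4.61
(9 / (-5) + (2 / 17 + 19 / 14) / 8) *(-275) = 845955 / 1904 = 444.30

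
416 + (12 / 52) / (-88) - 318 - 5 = 106389 / 1144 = 93.00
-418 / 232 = -209 / 116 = -1.80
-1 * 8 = -8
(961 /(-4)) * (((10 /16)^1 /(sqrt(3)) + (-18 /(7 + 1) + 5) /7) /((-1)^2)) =-10571 /112 - 4805 * sqrt(3) /96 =-181.08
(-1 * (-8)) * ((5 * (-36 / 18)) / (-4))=20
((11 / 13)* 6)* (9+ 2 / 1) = 726 / 13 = 55.85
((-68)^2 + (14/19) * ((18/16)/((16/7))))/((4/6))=16869675/2432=6936.54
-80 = -80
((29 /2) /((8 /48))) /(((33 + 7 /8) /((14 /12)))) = 812 /271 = 3.00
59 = 59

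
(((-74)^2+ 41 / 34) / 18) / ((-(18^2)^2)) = -62075 / 21415104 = -0.00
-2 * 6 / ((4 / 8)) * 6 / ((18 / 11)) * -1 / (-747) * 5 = -0.59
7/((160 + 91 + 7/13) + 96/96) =13/469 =0.03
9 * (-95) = -855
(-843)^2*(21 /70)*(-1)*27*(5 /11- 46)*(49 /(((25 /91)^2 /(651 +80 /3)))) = 7929994435727125671 /68750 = 115345373610576.37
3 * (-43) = -129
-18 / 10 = -9 / 5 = -1.80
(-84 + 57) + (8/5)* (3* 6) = 9/5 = 1.80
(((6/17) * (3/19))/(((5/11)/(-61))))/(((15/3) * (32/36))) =-54351/32300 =-1.68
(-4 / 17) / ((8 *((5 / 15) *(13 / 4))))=-6 / 221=-0.03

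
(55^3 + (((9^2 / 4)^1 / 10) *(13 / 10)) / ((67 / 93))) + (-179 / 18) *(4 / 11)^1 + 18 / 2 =441450129371 / 2653200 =166384.04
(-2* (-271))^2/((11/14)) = 4112696/11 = 373881.45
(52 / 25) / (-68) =-13 / 425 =-0.03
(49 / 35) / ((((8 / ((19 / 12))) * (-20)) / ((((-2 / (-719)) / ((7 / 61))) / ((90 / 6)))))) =-0.00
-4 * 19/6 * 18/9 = -76/3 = -25.33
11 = 11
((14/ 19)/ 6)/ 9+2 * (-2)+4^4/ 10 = 55439/ 2565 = 21.61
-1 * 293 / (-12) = 293 / 12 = 24.42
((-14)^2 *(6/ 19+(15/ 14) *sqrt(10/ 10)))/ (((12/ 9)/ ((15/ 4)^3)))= 26152875/ 2432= 10753.65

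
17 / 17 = 1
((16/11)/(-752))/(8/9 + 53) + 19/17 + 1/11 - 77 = -323073688/4262665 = -75.79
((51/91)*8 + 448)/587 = 41176/53417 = 0.77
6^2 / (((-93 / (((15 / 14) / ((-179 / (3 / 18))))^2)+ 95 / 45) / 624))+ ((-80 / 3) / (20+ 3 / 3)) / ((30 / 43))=-7233747939832 / 3973830850017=-1.82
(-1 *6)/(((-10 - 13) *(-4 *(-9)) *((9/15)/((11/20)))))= 11/1656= 0.01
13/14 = 0.93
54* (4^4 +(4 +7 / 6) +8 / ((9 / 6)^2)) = 14295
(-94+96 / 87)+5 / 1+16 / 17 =-42869 / 493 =-86.96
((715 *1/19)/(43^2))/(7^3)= 715/12049933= 0.00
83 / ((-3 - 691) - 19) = -83 / 713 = -0.12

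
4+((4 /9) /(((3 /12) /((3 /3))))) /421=15172 /3789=4.00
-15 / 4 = -3.75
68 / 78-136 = -5270 / 39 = -135.13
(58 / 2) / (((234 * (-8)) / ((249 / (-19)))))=2407 / 11856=0.20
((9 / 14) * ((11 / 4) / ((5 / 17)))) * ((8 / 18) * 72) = 6732 / 35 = 192.34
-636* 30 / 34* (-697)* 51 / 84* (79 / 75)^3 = 18213353699 / 65625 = 277536.82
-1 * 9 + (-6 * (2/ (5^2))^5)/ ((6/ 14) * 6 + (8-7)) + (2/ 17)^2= -634033591541/ 70556640625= -8.99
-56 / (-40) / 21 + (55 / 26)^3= 2513201 / 263640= 9.53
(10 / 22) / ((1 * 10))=1 / 22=0.05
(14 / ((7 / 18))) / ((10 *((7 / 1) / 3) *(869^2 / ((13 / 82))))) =351 / 1083656035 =0.00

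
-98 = -98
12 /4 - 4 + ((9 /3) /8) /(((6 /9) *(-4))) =-73 /64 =-1.14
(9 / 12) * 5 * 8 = 30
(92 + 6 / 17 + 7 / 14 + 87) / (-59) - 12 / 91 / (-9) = -1661371 / 547638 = -3.03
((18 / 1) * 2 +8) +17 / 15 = 45.13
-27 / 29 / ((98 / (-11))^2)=-3267 / 278516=-0.01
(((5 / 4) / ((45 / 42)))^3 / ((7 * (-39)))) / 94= -0.00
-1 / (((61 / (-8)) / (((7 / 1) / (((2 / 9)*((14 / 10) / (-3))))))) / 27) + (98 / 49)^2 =-14336 / 61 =-235.02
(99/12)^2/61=1089/976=1.12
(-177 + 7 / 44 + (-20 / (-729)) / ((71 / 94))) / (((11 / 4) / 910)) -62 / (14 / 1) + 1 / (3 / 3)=-2565056663966 / 43839873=-58509.67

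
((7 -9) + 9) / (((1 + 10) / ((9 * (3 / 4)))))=189 / 44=4.30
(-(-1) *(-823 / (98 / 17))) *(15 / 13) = -209865 / 1274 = -164.73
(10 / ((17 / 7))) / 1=70 / 17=4.12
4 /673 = 0.01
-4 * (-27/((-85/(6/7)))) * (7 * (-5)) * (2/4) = 324/17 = 19.06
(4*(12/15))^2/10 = 128/125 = 1.02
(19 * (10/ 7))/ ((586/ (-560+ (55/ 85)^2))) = -15363305/ 592739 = -25.92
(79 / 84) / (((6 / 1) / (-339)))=-8927 / 168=-53.14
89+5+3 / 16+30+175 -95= 3267 / 16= 204.19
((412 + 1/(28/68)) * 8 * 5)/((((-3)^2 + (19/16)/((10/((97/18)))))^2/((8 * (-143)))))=-1101079609344000/5395489183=-204074.10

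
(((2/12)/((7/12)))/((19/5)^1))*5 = 50/133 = 0.38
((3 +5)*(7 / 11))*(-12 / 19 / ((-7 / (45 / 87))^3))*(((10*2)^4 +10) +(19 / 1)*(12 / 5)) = 51858014400 / 249767749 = 207.62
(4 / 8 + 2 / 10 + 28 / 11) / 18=119 / 660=0.18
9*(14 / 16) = 63 / 8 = 7.88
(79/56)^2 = 6241/3136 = 1.99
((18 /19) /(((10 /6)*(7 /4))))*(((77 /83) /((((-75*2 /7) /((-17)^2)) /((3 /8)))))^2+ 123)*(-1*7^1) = -4315683359907 /13089100000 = -329.72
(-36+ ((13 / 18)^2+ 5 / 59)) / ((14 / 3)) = -96655 / 12744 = -7.58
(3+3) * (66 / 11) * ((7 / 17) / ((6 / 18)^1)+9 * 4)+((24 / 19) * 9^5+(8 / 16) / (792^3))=24367665197297987 / 320928334848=75928.68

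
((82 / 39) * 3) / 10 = 41 / 65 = 0.63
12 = 12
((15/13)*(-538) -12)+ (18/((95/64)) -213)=-1029549/1235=-833.64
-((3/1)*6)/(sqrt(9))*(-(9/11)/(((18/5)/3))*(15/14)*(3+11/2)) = 11475/308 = 37.26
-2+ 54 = 52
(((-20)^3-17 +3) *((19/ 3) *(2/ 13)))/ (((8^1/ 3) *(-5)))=76133/ 130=585.64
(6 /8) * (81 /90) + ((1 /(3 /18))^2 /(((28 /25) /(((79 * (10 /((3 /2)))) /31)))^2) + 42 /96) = 31209190921 /3767120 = 8284.63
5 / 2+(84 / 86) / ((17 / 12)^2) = 74231 / 24854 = 2.99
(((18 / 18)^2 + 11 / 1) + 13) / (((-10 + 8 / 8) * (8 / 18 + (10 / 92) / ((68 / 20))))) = -19550 / 3353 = -5.83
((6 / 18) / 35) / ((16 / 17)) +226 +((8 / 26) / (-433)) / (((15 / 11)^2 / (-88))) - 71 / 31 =983927674669 / 4397374800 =223.75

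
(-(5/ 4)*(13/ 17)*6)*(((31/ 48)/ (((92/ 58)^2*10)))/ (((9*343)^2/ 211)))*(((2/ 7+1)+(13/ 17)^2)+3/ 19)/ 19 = -5575491787645/ 16022154023643430656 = -0.00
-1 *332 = -332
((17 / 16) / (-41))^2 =289 / 430336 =0.00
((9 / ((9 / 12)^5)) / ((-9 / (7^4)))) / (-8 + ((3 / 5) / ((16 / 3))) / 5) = 983449600 / 775413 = 1268.29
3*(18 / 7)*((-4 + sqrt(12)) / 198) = -12 / 77 + 6*sqrt(3) / 77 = -0.02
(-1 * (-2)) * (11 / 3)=22 / 3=7.33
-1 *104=-104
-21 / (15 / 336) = -2352 / 5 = -470.40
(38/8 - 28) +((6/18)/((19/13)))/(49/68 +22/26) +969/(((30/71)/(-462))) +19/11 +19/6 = -1059522.81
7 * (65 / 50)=91 / 10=9.10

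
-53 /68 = -0.78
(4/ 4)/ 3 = 1/ 3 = 0.33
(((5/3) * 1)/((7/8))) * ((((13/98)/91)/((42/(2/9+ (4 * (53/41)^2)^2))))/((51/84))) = 2686778320/549556825041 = 0.00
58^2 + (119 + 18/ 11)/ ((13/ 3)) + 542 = 562539/ 143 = 3933.84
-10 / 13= -0.77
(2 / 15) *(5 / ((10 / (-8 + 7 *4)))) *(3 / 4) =1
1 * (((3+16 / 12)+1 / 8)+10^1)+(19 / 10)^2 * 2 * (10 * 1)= 10399 / 120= 86.66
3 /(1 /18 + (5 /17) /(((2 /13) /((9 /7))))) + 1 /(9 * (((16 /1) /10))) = 1.26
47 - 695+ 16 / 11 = -7112 / 11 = -646.55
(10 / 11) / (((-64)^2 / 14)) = 35 / 11264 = 0.00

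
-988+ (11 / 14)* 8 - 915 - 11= -13354 / 7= -1907.71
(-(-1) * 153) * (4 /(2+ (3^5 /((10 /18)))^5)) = 1912500 /50031545099005957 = 0.00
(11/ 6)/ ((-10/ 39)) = -143/ 20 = -7.15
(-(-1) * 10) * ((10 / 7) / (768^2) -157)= -1620541415 / 1032192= -1570.00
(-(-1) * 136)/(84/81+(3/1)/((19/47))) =69768/4339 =16.08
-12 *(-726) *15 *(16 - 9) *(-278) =-254303280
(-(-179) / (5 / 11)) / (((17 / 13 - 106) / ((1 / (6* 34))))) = -25597 / 1388220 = -0.02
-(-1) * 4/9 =4/9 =0.44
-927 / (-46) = 927 / 46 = 20.15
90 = 90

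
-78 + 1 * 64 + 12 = -2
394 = 394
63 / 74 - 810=-59877 / 74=-809.15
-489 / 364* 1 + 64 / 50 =-577 / 9100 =-0.06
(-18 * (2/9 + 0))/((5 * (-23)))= 4/115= 0.03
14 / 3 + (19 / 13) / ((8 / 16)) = 296 / 39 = 7.59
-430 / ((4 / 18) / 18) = -34830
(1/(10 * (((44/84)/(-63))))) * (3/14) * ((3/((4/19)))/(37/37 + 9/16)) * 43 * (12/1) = -16676604/1375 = -12128.44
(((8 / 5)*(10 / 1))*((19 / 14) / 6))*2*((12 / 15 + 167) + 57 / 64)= 1025639 / 840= 1221.00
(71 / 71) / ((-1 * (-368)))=1 / 368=0.00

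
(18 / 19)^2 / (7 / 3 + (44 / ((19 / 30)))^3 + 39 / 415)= 3832110 / 1431740443949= 0.00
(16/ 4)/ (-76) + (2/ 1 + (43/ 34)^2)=3.55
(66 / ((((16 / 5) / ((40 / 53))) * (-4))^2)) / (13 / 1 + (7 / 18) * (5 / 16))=185625 / 10615211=0.02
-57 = -57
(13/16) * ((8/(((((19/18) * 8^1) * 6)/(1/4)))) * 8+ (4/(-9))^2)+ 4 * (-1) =-44113/12312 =-3.58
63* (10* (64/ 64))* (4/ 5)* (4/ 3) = 672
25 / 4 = 6.25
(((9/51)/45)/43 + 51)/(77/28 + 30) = 2236864/1436415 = 1.56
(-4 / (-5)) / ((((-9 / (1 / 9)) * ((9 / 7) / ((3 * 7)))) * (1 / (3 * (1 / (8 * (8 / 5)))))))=-49 / 1296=-0.04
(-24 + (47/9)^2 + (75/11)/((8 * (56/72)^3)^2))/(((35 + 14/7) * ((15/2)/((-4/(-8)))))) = 5035420303/744678639936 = 0.01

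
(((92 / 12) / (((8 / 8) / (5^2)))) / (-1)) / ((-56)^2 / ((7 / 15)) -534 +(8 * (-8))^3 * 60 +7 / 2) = 1150 / 94334703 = 0.00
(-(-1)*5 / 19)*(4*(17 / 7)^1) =340 / 133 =2.56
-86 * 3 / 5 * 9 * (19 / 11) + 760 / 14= -287926 / 385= -747.86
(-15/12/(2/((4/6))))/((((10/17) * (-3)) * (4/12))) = 17/24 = 0.71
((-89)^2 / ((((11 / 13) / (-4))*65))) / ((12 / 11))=-7921 / 15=-528.07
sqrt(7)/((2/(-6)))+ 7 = 7 - 3 * sqrt(7) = -0.94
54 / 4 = 27 / 2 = 13.50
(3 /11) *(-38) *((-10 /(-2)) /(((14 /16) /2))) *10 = -91200 /77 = -1184.42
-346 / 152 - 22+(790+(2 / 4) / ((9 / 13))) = 524249 / 684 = 766.45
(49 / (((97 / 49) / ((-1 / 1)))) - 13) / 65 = -3662 / 6305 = -0.58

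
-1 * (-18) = 18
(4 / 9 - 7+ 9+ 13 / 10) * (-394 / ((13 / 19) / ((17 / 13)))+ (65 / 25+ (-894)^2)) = 25264527051 / 8450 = 2989884.86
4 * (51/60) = 17/5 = 3.40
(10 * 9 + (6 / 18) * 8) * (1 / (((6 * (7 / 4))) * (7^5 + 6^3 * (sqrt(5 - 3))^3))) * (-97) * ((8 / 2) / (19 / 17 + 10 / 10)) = -2201342444 / 22850262081 + 14669504 * sqrt(2) / 5924142021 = -0.09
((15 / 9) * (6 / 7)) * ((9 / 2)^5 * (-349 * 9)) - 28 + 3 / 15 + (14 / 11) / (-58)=-1479151419387 / 178640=-8280068.40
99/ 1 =99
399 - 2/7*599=1595/7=227.86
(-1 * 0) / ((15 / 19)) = 0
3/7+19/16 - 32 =-3403/112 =-30.38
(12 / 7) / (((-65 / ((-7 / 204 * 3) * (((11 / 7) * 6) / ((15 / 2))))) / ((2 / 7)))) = 264 / 270725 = 0.00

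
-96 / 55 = -1.75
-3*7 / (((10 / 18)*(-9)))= 21 / 5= 4.20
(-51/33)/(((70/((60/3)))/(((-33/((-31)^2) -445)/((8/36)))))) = 65434734/73997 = 884.29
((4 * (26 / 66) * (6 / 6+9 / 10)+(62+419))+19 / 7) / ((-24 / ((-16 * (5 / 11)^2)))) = 5621480 / 83853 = 67.04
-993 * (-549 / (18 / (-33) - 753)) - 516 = -380513 / 307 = -1239.46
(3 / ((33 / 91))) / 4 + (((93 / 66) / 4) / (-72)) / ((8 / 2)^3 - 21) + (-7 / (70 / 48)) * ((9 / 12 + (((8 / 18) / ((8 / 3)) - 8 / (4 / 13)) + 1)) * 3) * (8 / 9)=422750389 / 1362240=310.33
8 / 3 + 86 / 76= 433 / 114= 3.80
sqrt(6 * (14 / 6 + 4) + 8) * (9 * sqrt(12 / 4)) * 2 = 211.45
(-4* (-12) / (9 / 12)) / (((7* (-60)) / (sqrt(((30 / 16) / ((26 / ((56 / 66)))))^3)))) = -0.00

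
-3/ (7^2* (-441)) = 1/ 7203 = 0.00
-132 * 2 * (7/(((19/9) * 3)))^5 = -1078202664/2476099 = -435.44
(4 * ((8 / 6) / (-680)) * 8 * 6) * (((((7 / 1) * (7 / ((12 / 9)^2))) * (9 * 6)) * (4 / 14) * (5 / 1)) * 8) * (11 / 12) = -99792 / 17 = -5870.12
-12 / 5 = -2.40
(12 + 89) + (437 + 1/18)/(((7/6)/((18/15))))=19269/35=550.54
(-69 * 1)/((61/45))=-50.90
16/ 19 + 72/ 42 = 340/ 133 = 2.56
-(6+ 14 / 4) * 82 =-779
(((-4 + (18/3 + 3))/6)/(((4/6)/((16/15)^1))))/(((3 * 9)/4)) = 16/81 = 0.20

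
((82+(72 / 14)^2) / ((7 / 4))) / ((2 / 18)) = 191304 / 343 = 557.74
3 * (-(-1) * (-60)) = -180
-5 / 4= -1.25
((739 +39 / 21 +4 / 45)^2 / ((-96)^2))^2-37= 183534019492128553201 / 52264543887360000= 3511.64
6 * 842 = 5052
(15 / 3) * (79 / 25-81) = -1946 / 5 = -389.20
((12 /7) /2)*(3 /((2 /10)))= 90 /7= 12.86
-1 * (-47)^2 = -2209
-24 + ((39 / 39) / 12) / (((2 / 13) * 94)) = -54131 / 2256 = -23.99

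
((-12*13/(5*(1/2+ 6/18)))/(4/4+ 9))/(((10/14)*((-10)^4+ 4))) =-819/1563125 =-0.00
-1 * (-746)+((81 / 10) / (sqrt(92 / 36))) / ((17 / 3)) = 729 * sqrt(23) / 3910+746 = 746.89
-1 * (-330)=330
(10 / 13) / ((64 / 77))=385 / 416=0.93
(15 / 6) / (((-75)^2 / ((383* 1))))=383 / 2250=0.17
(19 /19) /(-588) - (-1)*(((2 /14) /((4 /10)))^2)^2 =1679 /115248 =0.01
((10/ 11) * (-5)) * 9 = -450/ 11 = -40.91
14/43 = 0.33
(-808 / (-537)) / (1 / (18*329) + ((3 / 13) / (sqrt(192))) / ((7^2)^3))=1218275741402533632 / 136722444035111 -589647443845824*sqrt(3) / 136722444035111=8903.11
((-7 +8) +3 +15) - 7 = 12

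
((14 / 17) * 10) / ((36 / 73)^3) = 13615595 / 198288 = 68.67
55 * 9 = 495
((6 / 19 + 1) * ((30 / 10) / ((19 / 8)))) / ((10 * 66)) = 10 / 3971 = 0.00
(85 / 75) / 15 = 17 / 225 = 0.08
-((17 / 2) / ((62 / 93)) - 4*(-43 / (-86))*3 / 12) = -49 / 4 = -12.25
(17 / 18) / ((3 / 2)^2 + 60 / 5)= 34 / 513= 0.07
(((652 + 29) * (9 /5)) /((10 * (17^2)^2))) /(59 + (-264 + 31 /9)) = -55161 /7575354700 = -0.00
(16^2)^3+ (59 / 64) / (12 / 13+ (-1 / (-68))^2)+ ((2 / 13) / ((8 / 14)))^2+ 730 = 157371590025023 / 9379669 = 16777947.07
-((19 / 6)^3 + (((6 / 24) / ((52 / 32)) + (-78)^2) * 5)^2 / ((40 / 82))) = -69252380613691 / 36504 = -1897117592.97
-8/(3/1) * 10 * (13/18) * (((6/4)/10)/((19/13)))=-338/171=-1.98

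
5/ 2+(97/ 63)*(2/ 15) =5113/ 1890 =2.71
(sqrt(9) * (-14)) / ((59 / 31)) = -1302 / 59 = -22.07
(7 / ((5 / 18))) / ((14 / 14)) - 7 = 91 / 5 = 18.20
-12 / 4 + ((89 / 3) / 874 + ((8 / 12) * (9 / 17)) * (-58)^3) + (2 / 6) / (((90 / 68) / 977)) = -137639985641 / 2005830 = -68619.97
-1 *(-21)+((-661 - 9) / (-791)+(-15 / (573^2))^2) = 206987847692744 / 9474416266959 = 21.85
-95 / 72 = -1.32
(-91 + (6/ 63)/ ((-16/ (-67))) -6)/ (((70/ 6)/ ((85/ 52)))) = -275893/ 20384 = -13.53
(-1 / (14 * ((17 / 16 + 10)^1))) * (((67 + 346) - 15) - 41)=-2.31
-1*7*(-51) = 357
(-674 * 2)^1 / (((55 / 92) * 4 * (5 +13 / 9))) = -139518 / 1595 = -87.47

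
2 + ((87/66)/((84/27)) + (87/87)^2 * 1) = 2109/616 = 3.42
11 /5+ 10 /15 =43 /15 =2.87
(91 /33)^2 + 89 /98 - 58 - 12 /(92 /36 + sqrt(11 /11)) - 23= -32384839 /426888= -75.86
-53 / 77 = -0.69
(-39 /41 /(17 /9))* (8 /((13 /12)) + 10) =-6102 /697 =-8.75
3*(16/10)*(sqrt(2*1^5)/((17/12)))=288*sqrt(2)/85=4.79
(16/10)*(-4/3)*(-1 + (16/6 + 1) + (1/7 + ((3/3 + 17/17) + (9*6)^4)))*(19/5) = -108567080416/1575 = -68931479.63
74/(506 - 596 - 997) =-74/1087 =-0.07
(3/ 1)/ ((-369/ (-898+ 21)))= 877/ 123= 7.13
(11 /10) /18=11 /180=0.06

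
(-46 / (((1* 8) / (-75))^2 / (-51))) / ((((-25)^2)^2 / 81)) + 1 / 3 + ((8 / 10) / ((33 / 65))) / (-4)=28178861 / 660000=42.70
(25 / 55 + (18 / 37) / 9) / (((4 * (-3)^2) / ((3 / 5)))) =69 / 8140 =0.01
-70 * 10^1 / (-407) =700 / 407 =1.72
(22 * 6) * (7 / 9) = 308 / 3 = 102.67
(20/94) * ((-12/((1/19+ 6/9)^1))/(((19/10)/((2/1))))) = -7200/1927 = -3.74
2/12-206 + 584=2269/6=378.17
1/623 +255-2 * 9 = 147652/623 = 237.00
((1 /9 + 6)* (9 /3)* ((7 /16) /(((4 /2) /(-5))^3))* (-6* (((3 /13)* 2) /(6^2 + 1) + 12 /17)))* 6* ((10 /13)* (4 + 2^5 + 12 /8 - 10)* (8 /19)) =116608078125 /4039438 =28867.40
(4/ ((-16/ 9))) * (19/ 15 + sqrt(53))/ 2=-9 * sqrt(53)/ 8 - 57/ 40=-9.62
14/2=7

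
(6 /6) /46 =1 /46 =0.02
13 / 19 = 0.68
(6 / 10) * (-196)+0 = -588 / 5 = -117.60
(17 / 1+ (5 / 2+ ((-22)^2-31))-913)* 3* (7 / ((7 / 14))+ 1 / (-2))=-71361 / 4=-17840.25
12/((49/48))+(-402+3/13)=-248439/637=-390.01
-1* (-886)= 886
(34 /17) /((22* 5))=0.02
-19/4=-4.75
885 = 885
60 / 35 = 12 / 7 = 1.71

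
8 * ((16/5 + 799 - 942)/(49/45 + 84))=-50328/3829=-13.14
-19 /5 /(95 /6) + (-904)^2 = 20430394 /25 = 817215.76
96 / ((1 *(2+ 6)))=12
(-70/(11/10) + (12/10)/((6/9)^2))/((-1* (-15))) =-6703/1650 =-4.06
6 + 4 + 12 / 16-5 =23 / 4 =5.75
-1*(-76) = 76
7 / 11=0.64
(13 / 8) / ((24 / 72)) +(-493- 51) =-4313 / 8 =-539.12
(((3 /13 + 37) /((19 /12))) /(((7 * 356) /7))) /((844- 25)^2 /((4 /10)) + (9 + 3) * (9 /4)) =968 /24575960799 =0.00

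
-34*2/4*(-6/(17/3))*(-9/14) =-81/7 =-11.57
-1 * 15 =-15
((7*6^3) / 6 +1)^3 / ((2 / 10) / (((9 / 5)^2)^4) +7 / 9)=697110523815717 / 33558908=20772741.59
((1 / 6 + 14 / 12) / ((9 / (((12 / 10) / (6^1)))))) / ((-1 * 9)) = -4 / 1215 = -0.00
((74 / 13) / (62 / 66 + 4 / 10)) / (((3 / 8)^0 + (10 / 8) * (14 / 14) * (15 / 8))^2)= 12503040 / 32892977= 0.38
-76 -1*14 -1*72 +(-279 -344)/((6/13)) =-9071/6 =-1511.83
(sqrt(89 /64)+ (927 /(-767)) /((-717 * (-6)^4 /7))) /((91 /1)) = 103 /1029485808+ sqrt(89) /728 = 0.01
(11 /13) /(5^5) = 11 /40625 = 0.00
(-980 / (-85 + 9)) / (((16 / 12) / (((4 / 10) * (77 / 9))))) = 3773 / 114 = 33.10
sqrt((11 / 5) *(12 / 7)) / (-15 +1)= -sqrt(1155) / 245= -0.14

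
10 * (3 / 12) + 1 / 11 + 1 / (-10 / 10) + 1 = 57 / 22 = 2.59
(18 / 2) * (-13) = -117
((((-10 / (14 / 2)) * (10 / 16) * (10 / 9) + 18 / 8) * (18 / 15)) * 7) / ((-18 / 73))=-23141 / 540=-42.85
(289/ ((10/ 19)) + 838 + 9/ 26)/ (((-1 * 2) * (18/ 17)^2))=-3257897/ 5265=-618.78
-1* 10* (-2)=20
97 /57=1.70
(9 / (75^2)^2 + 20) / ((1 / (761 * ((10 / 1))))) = 107015626522 / 703125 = 152200.00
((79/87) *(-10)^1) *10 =-7900/87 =-90.80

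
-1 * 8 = -8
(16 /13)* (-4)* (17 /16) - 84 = -1160 /13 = -89.23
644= 644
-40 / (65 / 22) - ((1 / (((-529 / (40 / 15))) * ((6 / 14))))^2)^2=-90428514027289264 / 6679378867572333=-13.54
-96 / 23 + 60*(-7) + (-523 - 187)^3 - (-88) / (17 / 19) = -139943328396 / 391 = -357911325.82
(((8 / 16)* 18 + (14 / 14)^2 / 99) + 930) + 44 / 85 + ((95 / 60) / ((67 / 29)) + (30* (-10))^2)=205090187323 / 2255220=90940.21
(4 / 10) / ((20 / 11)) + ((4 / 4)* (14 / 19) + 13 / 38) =617 / 475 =1.30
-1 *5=-5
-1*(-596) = 596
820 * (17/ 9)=13940/ 9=1548.89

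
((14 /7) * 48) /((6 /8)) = 128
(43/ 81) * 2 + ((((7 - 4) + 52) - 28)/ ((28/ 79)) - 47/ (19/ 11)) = 2155883/ 43092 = 50.03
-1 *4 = -4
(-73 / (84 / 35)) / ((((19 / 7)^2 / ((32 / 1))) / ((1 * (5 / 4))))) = -178850 / 1083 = -165.14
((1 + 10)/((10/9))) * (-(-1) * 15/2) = 74.25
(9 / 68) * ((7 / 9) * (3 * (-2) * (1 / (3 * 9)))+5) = 23 / 36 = 0.64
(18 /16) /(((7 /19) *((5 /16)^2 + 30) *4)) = 1368 /53935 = 0.03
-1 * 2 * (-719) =1438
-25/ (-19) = 25/ 19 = 1.32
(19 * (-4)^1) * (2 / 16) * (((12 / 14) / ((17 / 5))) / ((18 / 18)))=-285 / 119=-2.39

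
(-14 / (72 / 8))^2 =196 / 81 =2.42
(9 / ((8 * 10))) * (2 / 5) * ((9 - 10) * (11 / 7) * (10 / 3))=-33 / 140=-0.24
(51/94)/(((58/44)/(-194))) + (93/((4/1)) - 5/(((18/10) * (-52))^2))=-16896612587/298529712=-56.60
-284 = -284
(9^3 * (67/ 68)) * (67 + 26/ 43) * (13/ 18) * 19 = 666337.79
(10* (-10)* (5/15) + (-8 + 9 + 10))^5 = -5556070.40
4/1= 4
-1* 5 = -5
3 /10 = 0.30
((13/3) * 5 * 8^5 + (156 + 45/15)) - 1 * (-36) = 2130505/3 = 710168.33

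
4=4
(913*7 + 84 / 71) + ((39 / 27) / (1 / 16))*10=4232285 / 639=6623.29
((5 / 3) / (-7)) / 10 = -1 / 42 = -0.02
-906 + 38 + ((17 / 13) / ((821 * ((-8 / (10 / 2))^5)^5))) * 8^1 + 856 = -604821814726407486297532021 / 50401817471667723365777408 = -12.00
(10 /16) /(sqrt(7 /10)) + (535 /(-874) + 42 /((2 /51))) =5 * sqrt(70) /56 + 935519 /874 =1071.13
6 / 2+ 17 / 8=41 / 8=5.12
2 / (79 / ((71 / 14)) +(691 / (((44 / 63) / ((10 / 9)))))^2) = 68728 / 41529445279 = 0.00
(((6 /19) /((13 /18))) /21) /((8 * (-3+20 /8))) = -9 /1729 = -0.01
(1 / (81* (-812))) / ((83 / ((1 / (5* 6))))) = -1 / 163772280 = -0.00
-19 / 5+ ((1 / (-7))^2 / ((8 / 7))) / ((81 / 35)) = -12287 / 3240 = -3.79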